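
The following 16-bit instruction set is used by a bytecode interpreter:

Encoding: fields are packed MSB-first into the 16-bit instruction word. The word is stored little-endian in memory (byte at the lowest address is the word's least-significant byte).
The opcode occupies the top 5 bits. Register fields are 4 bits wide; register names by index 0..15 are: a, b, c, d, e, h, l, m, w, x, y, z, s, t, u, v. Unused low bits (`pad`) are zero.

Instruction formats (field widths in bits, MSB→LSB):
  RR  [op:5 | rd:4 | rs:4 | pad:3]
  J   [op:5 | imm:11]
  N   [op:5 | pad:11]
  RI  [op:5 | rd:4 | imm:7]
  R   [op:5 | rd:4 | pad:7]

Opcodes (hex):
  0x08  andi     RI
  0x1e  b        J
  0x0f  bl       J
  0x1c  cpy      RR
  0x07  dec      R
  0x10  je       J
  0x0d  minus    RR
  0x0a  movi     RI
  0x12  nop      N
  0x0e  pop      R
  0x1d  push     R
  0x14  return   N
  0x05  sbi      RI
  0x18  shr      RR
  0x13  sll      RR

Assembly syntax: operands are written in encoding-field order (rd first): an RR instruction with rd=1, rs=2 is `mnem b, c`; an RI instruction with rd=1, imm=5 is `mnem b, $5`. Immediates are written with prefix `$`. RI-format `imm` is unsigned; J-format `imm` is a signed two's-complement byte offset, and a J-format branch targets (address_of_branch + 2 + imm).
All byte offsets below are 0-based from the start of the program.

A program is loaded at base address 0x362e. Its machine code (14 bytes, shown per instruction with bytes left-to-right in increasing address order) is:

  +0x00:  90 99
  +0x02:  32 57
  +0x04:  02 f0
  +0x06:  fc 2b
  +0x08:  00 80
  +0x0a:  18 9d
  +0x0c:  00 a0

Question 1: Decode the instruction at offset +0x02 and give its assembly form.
movi u, $50

[02] 32 57 → 0x5732
  top 5b → 0xa → movi [RI]
  rd: (w>>7)&0xf=0xe → u
  imm: (w>>0)&0x7f=0x32 → $50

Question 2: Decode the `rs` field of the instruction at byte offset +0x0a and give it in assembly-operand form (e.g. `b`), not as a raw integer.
off 0x0a: read 18 9d as little → 0x9d18
  op=0x9d18>>11=0x13 ⇒ sll (RR)
  [10:7] rd=10 = y
  [6:3] rs=3 = d

d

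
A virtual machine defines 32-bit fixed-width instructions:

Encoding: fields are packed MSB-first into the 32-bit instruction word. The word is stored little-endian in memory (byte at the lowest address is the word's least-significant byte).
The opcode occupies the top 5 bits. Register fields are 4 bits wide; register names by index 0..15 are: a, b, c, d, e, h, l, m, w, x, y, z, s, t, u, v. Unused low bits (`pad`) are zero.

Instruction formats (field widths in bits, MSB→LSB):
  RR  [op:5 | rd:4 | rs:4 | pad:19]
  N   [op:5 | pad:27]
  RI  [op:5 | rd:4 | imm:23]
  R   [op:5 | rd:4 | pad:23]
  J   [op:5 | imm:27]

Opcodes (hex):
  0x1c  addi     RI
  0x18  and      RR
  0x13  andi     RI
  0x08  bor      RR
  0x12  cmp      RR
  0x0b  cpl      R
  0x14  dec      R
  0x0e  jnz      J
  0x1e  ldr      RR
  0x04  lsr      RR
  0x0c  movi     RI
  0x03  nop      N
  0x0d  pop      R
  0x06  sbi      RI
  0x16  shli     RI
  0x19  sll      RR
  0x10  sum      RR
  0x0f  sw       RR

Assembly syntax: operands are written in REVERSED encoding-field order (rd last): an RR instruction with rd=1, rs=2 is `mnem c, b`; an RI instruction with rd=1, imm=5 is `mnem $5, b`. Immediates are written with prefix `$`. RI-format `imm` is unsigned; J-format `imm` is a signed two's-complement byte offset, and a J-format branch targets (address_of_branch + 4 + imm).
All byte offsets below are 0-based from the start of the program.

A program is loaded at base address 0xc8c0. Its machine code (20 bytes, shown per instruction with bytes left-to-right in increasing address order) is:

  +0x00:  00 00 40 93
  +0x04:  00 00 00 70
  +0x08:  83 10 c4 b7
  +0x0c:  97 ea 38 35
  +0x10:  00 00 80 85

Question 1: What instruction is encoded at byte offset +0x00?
cmp w, l

[00] 00 00 40 93 → 0x93400000
  op=0x93400000>>27=0x12 ⇒ cmp (RR)
  [26:23] rd=6 = l
  [22:19] rs=8 = w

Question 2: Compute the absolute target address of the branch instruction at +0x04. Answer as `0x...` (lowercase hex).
off 0x04: read 00 00 00 70 as little → 0x70000000
  op=0x70000000>>27=0xe ⇒ jnz (J)
  [26:0] imm=0 = $0
  target = base 0xc8c0 + off 0x04 + 4 + imm 0 = 0xc8c8

0xc8c8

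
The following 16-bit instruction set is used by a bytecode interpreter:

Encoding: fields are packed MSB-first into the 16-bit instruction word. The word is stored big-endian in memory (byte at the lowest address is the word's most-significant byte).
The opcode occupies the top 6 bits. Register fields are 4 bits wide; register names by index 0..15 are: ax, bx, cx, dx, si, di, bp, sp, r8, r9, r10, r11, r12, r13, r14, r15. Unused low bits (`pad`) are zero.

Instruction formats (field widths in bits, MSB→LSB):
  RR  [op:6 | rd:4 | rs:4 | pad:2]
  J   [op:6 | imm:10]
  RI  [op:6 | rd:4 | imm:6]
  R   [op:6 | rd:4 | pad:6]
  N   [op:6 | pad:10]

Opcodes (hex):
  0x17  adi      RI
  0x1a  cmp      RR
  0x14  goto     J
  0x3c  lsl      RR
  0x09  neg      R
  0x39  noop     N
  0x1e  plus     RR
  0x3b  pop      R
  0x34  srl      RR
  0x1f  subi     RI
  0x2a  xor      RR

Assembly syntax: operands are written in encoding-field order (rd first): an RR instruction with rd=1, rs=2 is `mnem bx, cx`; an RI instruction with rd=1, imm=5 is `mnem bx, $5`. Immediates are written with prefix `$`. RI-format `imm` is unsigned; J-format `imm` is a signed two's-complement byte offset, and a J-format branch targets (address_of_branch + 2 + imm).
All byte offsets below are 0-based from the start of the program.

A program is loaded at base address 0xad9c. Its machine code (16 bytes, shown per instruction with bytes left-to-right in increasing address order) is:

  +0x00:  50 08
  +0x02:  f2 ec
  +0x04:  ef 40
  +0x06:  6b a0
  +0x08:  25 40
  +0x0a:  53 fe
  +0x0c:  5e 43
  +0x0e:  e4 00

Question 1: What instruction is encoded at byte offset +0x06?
[06] 6b a0 → 0x6ba0
  op=0x6ba0>>10=0x1a ⇒ cmp (RR)
  [9:6] rd=14 = r14
  [5:2] rs=8 = r8

cmp r14, r8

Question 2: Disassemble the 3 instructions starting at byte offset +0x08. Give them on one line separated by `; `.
[08] 25 40 → 0x2540
  top 6b → 0x9 → neg [R]
  rd: (w>>6)&0xf=0x5 → di
[0a] 53 fe → 0x53fe
  top 6b → 0x14 → goto [J]
  imm: (w>>0)&0x3ff=0x3fe (s10→-2) → $-2
[0c] 5e 43 → 0x5e43
  top 6b → 0x17 → adi [RI]
  rd: (w>>6)&0xf=0x9 → r9
  imm: (w>>0)&0x3f=0x3 → $3

neg di; goto $-2; adi r9, $3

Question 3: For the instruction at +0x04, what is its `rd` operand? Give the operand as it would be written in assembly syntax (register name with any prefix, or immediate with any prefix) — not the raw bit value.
@+04  big-endian(ef 40) = 0xef40
  opcode bits[15:10]=0x3b: pop/R
  rd@[9:6]=0xd ⇒ r13

r13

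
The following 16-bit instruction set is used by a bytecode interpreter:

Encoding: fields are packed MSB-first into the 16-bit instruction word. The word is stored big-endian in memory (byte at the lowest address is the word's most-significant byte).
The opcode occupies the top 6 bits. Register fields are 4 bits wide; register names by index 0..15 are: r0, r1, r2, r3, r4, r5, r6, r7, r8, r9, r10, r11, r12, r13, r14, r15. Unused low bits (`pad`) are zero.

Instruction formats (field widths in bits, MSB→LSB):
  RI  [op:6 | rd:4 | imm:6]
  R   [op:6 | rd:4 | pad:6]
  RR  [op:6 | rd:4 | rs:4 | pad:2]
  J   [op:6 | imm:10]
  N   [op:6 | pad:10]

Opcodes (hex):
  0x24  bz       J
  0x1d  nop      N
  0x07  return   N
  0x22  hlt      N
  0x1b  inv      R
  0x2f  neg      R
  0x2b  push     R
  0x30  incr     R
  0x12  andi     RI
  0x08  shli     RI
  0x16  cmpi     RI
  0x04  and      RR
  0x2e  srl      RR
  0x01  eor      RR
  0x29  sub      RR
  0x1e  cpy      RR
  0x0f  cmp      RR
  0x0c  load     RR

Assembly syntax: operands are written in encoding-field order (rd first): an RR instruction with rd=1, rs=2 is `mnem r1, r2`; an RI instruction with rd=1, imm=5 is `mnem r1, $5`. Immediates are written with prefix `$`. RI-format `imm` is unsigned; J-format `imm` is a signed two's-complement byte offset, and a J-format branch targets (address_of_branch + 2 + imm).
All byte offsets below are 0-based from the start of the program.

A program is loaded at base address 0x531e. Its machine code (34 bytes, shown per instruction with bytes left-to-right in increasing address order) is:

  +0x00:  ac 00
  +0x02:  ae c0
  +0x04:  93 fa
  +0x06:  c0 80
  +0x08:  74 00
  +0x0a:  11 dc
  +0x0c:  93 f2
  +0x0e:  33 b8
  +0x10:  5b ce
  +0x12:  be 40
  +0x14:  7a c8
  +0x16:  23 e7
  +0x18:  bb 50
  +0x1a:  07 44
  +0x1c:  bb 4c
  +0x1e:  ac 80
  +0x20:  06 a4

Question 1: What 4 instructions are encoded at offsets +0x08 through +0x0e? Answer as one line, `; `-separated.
+0x08: 74 00 ⇒ word 0x7400 (big)
  opcode bits[15:10]=0x1d: nop/N
+0x0a: 11 dc ⇒ word 0x11dc (big)
  opcode bits[15:10]=0x4: and/RR
  [9:6] rd=7 = r7
  [5:2] rs=7 = r7
+0x0c: 93 f2 ⇒ word 0x93f2 (big)
  opcode bits[15:10]=0x24: bz/J
  [9:0] imm=1010 (s10→-14) = $-14
+0x0e: 33 b8 ⇒ word 0x33b8 (big)
  opcode bits[15:10]=0xc: load/RR
  [9:6] rd=14 = r14
  [5:2] rs=14 = r14

nop; and r7, r7; bz $-14; load r14, r14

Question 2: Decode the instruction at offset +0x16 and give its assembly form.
shli r15, $39

[16] 23 e7 → 0x23e7
  op=0x23e7>>10=0x8 ⇒ shli (RI)
  [9:6] rd=15 = r15
  [5:0] imm=39 = $39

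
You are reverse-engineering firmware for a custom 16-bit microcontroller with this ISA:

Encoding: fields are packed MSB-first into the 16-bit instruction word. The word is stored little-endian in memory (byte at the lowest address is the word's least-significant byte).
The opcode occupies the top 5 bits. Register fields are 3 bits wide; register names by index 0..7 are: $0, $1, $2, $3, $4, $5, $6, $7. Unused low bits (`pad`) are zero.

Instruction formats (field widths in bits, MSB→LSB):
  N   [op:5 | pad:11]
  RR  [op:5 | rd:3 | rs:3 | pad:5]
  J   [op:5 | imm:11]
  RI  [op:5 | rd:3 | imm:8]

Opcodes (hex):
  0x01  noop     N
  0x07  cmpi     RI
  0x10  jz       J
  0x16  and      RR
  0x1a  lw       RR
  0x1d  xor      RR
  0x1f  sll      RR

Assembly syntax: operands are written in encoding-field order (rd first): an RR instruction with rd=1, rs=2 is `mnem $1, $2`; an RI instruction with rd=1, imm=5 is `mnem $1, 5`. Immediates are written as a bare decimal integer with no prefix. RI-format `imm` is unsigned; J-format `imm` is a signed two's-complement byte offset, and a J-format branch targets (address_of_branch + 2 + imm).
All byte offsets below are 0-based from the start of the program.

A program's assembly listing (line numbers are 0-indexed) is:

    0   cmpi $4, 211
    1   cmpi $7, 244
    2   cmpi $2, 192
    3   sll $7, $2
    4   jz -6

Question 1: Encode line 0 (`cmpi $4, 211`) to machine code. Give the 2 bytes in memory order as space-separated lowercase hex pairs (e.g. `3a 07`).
0. cmpi fields op=0x7:5|rd=4:3|imm=211:8 → word 3cd3h → d3 3c

d3 3c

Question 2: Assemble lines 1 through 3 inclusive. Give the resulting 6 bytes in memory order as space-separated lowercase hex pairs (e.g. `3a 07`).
f4 3f c0 3a 40 ff

line 1 (cmpi): pack op=0x7:5|rd=7:3|imm=244:8 = 0x3ff4; little→ f4 3f
line 2 (cmpi): pack op=0x7:5|rd=2:3|imm=192:8 = 0x3ac0; little→ c0 3a
line 3 (sll): pack op=0x1f:5|rd=7:3|rs=2:3|pad=0:5 = 0xff40; little→ 40 ff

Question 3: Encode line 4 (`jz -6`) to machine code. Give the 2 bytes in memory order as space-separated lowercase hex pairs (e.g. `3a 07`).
fa 87

L4: jz op=0x10:5|imm=-6:11 ⇒ 0x87fa ⇒ little fa 87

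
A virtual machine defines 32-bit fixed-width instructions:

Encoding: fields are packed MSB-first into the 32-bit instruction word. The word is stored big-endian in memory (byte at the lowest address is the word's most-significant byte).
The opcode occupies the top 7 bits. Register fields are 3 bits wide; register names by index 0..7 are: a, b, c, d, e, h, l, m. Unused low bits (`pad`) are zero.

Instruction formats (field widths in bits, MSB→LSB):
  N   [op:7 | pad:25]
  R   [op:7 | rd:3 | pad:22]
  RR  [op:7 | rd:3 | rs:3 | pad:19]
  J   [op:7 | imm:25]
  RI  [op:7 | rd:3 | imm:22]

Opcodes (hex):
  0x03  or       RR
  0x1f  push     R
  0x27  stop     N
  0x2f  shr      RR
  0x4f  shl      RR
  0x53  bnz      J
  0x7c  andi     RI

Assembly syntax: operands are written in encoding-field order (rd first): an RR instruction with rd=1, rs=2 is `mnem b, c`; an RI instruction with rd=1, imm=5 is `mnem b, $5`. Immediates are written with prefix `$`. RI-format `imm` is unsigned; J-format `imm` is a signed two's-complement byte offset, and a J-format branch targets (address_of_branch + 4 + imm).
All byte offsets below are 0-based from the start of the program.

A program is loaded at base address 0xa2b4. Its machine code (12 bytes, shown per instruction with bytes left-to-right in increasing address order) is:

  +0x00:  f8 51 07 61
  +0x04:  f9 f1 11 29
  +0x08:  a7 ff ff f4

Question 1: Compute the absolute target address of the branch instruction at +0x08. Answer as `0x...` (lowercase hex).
0xa2b4

+0x08: a7 ff ff f4 ⇒ word 0xa7fffff4 (big)
  opcode bits[31:25]=0x53: bnz/J
  [24:0] imm=33554420 (s25→-12) = $-12
  target = base 0xa2b4 + off 0x08 + 4 + imm -12 = 0xa2b4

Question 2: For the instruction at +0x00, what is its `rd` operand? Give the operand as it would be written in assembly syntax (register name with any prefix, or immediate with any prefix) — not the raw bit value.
@+00  big-endian(f8 51 07 61) = 0xf8510761
  op=0xf8510761>>25=0x7c ⇒ andi (RI)
  rd: (w>>22)&0x7=0x1 → b
  imm: (w>>0)&0x3fffff=0x110761 → $1116001

b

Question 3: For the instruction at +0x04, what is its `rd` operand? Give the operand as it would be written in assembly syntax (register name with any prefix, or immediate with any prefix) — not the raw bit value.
m

off 0x04: read f9 f1 11 29 as big → 0xf9f11129
  top 7b → 0x7c → andi [RI]
  rd@[24:22]=0x7 ⇒ m
  imm@[21:0]=0x311129 ⇒ $3215657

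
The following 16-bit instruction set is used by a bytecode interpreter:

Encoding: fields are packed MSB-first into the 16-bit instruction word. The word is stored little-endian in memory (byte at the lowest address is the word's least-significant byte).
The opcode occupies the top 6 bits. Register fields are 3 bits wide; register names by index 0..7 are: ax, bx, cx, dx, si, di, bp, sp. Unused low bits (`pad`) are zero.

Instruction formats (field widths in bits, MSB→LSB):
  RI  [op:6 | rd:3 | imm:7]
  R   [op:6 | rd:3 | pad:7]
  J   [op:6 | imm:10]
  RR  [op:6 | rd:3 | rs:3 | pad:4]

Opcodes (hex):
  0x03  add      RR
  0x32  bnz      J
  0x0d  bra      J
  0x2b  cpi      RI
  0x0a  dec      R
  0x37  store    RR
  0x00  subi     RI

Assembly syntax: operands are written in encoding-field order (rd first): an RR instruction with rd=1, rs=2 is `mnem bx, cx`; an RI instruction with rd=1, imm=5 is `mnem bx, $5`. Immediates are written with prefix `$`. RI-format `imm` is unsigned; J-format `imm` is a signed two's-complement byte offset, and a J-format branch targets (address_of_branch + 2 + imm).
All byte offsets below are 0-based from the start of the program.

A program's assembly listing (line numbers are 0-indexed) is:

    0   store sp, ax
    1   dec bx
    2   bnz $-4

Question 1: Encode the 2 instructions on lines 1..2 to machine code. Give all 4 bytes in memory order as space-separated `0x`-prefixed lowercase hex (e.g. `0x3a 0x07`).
L1: dec op=0xa:6|rd=1:3|pad=0:7 ⇒ 0x2880 ⇒ little 80 28
L2: bnz op=0x32:6|imm=-4:10 ⇒ 0xcbfc ⇒ little fc cb

0x80 0x28 0xfc 0xcb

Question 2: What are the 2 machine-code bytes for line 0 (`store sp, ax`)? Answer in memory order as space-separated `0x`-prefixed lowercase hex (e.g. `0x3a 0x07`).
line 0 (store): pack op=0x37:6|rd=7:3|rs=0:3|pad=0:4 = 0xdf80; little→ 80 df

0x80 0xdf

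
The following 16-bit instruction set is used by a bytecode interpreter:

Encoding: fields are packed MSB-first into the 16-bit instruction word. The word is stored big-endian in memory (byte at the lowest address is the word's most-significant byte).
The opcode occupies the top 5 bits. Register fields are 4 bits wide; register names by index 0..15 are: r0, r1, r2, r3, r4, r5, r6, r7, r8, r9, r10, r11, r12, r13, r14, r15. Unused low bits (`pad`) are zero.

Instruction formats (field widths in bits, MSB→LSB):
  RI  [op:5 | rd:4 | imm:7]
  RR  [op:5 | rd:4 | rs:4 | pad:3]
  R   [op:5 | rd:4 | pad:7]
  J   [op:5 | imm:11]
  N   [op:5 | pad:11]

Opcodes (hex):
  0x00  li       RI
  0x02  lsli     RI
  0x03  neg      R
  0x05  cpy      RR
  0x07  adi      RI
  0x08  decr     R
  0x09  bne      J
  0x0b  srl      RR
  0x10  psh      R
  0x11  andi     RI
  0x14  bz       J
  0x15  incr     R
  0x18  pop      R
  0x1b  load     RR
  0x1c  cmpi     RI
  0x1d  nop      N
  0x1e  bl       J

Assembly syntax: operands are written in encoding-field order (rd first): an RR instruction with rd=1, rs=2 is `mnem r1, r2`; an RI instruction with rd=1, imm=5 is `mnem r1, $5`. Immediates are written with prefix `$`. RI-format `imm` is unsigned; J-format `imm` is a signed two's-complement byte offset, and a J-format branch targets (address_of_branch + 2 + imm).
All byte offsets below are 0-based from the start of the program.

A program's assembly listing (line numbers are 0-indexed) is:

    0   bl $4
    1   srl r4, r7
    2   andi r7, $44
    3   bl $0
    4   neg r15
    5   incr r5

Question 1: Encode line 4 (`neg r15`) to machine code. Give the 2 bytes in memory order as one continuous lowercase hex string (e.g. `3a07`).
4. neg fields op=0x3:5|rd=15:4|pad=0:7 → word 1f80h → 1f 80

1f80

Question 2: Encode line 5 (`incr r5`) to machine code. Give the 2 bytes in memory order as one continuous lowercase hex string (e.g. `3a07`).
aa80

5. incr fields op=0x15:5|rd=5:4|pad=0:7 → word aa80h → aa 80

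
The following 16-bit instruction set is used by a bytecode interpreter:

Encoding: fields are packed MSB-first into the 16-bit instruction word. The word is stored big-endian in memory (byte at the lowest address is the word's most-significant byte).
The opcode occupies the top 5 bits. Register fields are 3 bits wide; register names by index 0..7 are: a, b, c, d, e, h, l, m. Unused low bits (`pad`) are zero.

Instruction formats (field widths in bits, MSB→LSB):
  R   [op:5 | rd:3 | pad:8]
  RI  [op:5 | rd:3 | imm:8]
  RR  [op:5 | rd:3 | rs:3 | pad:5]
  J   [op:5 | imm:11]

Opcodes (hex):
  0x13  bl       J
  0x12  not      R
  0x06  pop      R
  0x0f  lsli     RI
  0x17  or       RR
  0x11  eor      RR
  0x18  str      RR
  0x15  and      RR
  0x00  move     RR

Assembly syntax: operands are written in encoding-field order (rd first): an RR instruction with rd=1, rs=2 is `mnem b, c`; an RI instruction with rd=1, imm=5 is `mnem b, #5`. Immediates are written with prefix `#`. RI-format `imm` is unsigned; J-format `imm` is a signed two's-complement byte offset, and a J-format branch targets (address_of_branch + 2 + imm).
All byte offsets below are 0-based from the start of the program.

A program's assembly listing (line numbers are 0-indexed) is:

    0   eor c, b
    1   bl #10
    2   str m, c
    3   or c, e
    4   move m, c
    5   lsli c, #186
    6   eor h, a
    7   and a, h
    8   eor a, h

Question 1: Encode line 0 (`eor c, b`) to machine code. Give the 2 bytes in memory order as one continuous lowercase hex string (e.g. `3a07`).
8a20

L0: eor op=0x11:5|rd=2:3|rs=1:3|pad=0:5 ⇒ 0x8a20 ⇒ big 8a 20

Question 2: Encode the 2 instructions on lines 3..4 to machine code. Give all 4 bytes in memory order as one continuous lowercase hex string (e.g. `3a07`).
3. or fields op=0x17:5|rd=2:3|rs=4:3|pad=0:5 → word ba80h → ba 80
4. move fields op=0x0:5|rd=7:3|rs=2:3|pad=0:5 → word 0740h → 07 40

ba800740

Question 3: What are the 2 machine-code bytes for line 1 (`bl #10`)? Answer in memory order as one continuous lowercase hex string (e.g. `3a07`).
980a

1. bl fields op=0x13:5|imm=10:11 → word 980ah → 98 0a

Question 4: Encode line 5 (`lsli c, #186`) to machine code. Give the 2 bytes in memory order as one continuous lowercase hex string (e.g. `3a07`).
line 5 (lsli): pack op=0xf:5|rd=2:3|imm=186:8 = 0x7aba; big→ 7a ba

7aba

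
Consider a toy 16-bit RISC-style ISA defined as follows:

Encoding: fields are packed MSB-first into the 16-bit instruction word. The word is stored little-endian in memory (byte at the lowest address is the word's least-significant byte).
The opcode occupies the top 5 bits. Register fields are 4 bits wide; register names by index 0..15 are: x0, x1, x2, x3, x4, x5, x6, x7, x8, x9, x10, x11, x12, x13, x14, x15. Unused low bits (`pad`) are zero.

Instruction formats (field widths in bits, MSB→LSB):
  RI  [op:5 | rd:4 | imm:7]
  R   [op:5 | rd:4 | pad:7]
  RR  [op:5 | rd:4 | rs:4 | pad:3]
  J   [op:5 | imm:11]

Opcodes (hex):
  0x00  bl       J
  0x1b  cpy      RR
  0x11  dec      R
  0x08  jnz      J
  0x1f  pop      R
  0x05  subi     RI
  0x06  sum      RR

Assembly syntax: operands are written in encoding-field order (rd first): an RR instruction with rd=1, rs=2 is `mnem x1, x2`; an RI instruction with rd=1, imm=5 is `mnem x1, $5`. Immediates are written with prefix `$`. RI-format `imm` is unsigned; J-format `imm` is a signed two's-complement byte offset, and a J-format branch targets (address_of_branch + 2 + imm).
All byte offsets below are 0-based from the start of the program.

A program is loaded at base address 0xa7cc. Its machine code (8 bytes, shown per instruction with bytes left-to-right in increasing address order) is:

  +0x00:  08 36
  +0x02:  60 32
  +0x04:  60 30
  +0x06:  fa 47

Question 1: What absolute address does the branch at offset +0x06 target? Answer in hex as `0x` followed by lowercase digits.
+0x06: fa 47 ⇒ word 0x47fa (little)
  opcode bits[15:11]=0x8: jnz/J
  imm: (w>>0)&0x7ff=0x7fa (s11→-6) → $-6
  target = base 0xa7cc + off 0x06 + 2 + imm -6 = 0xa7ce

0xa7ce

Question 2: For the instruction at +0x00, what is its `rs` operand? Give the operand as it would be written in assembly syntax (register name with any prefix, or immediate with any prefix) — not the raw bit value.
x1

[00] 08 36 → 0x3608
  opcode bits[15:11]=0x6: sum/RR
  [10:7] rd=12 = x12
  [6:3] rs=1 = x1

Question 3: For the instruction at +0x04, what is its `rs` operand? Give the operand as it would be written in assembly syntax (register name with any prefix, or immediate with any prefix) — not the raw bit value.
x12

@+04  little-endian(60 30) = 0x3060
  op=0x3060>>11=0x6 ⇒ sum (RR)
  [10:7] rd=0 = x0
  [6:3] rs=12 = x12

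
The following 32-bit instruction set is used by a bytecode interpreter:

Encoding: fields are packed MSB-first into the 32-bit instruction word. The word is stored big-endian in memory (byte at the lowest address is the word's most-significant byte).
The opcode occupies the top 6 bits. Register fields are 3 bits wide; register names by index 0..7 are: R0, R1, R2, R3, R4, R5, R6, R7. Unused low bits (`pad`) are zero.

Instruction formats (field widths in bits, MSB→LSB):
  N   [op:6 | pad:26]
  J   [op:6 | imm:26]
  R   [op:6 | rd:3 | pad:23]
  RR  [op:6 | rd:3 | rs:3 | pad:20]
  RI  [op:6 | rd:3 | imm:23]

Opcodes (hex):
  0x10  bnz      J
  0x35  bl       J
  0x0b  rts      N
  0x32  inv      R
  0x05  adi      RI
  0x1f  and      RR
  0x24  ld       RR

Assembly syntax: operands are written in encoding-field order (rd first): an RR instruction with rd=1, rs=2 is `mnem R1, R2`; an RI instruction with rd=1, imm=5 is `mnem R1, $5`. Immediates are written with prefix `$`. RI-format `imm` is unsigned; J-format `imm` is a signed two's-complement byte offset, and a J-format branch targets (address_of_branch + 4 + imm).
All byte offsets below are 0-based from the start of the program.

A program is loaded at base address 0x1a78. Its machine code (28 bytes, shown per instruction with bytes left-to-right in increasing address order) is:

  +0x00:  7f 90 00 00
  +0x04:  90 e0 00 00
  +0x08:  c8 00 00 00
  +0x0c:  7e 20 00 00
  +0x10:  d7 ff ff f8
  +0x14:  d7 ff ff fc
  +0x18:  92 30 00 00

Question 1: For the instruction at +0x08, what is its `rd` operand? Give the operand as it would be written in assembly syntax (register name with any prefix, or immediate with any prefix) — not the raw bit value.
R0

off 0x08: read c8 00 00 00 as big → 0xc8000000
  top 6b → 0x32 → inv [R]
  [25:23] rd=0 = R0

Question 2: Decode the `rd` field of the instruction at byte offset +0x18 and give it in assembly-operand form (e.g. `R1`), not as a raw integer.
@+18  big-endian(92 30 00 00) = 0x92300000
  top 6b → 0x24 → ld [RR]
  [25:23] rd=4 = R4
  [22:20] rs=3 = R3

R4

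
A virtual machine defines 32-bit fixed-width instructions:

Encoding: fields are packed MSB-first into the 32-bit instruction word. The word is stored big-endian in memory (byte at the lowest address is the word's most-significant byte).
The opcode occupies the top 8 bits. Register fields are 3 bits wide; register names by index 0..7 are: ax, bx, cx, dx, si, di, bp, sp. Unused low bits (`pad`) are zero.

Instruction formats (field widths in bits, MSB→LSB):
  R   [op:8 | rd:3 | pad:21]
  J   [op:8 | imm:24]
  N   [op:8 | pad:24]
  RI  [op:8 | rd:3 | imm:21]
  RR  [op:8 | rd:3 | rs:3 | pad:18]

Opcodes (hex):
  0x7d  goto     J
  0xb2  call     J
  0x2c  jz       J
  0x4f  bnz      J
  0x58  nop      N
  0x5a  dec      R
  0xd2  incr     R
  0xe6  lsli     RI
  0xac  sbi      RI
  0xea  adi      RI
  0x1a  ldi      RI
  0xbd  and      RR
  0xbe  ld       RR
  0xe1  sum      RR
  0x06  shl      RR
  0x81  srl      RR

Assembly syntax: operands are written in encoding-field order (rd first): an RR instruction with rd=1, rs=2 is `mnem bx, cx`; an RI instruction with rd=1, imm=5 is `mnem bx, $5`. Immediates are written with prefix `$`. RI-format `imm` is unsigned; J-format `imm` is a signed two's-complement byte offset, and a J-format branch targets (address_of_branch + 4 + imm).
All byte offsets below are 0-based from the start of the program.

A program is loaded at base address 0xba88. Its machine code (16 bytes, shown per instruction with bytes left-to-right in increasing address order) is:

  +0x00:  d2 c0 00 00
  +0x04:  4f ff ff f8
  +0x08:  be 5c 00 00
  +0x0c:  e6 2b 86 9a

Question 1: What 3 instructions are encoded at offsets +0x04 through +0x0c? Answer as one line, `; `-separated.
+0x04: 4f ff ff f8 ⇒ word 0x4ffffff8 (big)
  opcode bits[31:24]=0x4f: bnz/J
  imm: (w>>0)&0xffffff=0xfffff8 (s24→-8) → $-8
+0x08: be 5c 00 00 ⇒ word 0xbe5c0000 (big)
  opcode bits[31:24]=0xbe: ld/RR
  rd: (w>>21)&0x7=0x2 → cx
  rs: (w>>18)&0x7=0x7 → sp
+0x0c: e6 2b 86 9a ⇒ word 0xe62b869a (big)
  opcode bits[31:24]=0xe6: lsli/RI
  rd: (w>>21)&0x7=0x1 → bx
  imm: (w>>0)&0x1fffff=0xb869a → $755354

bnz $-8; ld cx, sp; lsli bx, $755354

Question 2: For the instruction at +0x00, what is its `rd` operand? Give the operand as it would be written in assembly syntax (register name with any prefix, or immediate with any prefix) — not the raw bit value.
off 0x00: read d2 c0 00 00 as big → 0xd2c00000
  opcode bits[31:24]=0xd2: incr/R
  [23:21] rd=6 = bp

bp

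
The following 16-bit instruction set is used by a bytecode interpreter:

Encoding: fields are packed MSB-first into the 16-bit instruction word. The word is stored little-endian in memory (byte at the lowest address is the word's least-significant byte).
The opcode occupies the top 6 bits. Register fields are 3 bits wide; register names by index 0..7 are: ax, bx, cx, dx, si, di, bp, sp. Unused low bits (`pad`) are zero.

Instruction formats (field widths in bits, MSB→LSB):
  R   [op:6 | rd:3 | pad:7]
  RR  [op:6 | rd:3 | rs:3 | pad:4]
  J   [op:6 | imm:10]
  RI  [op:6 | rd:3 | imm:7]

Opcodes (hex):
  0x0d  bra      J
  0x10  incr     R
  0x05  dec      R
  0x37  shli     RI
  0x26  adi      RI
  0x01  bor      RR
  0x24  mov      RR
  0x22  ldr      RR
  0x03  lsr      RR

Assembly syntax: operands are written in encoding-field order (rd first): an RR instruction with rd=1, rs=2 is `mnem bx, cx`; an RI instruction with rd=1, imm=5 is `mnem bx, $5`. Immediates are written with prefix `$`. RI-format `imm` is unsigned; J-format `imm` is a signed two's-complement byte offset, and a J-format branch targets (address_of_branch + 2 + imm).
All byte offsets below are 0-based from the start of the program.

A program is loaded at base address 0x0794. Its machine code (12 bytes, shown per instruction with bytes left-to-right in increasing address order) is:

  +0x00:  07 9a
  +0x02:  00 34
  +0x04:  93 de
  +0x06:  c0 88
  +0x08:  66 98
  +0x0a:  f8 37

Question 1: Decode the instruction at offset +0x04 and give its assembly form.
+0x04: 93 de ⇒ word 0xde93 (little)
  top 6b → 0x37 → shli [RI]
  rd@[9:7]=0x5 ⇒ di
  imm@[6:0]=0x13 ⇒ $19

shli di, $19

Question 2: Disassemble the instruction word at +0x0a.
bra $-8

[0a] f8 37 → 0x37f8
  top 6b → 0xd → bra [J]
  imm@[9:0]=0x3f8 (s10→-8) ⇒ $-8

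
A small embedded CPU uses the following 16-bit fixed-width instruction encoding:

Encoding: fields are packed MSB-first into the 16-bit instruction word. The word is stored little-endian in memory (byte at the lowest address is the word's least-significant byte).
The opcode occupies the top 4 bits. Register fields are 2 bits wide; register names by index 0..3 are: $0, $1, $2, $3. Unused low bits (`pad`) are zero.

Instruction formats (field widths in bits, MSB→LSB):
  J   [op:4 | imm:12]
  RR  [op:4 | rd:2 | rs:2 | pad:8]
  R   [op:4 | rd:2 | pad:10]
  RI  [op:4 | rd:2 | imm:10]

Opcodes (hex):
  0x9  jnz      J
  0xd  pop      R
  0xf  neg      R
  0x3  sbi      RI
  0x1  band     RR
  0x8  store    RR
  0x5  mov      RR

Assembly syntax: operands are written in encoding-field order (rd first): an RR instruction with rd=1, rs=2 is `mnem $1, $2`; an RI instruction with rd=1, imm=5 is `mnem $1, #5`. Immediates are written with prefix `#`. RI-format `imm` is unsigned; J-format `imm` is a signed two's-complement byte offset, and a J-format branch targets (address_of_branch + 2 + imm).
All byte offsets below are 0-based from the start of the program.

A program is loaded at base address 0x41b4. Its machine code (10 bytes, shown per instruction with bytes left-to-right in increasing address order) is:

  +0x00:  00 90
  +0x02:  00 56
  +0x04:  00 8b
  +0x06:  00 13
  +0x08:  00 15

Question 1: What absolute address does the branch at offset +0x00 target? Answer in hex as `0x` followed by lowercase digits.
0x41b6

@+00  little-endian(00 90) = 0x9000
  opcode bits[15:12]=0x9: jnz/J
  imm@[11:0]=0x0 ⇒ #0
  target = base 0x41b4 + off 0x00 + 2 + imm 0 = 0x41b6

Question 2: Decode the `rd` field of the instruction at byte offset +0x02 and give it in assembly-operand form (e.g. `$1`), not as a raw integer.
$1

[02] 00 56 → 0x5600
  op=0x5600>>12=0x5 ⇒ mov (RR)
  rd@[11:10]=0x1 ⇒ $1
  rs@[9:8]=0x2 ⇒ $2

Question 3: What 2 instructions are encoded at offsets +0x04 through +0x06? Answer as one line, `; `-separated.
store $2, $3; band $0, $3

off 0x04: read 00 8b as little → 0x8b00
  opcode bits[15:12]=0x8: store/RR
  rd@[11:10]=0x2 ⇒ $2
  rs@[9:8]=0x3 ⇒ $3
off 0x06: read 00 13 as little → 0x1300
  opcode bits[15:12]=0x1: band/RR
  rd@[11:10]=0x0 ⇒ $0
  rs@[9:8]=0x3 ⇒ $3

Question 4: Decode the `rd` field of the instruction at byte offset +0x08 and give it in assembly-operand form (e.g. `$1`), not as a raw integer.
$1

+0x08: 00 15 ⇒ word 0x1500 (little)
  opcode bits[15:12]=0x1: band/RR
  rd@[11:10]=0x1 ⇒ $1
  rs@[9:8]=0x1 ⇒ $1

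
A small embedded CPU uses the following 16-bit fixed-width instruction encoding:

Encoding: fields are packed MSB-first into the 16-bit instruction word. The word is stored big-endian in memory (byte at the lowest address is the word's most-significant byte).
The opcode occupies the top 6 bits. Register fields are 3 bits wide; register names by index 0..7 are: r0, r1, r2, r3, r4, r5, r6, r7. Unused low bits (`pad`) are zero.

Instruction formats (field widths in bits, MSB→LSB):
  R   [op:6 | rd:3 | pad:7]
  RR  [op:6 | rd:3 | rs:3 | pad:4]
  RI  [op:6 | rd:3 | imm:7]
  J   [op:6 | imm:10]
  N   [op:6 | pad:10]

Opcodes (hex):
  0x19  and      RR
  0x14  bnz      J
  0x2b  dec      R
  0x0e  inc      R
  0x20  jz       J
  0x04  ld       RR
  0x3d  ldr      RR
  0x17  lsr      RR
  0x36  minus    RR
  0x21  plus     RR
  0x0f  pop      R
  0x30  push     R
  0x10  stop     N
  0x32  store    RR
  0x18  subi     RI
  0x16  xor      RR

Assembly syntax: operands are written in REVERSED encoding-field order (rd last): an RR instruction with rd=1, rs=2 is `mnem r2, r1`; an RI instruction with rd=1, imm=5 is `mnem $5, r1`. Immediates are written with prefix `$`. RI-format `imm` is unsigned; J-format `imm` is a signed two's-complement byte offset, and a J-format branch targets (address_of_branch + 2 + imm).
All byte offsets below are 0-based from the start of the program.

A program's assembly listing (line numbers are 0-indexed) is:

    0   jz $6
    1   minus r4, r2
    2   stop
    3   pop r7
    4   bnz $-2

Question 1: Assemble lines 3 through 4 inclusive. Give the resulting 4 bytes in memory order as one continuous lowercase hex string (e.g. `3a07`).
3. pop fields op=0xf:6|rd=7:3|pad=0:7 → word 3f80h → 3f 80
4. bnz fields op=0x14:6|imm=-2:10 → word 53feh → 53 fe

3f8053fe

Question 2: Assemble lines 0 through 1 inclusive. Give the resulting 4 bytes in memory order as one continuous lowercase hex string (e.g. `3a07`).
8006d940

L0: jz op=0x20:6|imm=6:10 ⇒ 0x8006 ⇒ big 80 06
L1: minus op=0x36:6|rd=2:3|rs=4:3|pad=0:4 ⇒ 0xd940 ⇒ big d9 40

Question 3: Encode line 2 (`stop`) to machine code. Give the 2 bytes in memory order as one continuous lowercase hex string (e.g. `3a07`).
4000

line 2 (stop): pack op=0x10:6|pad=0:10 = 0x4000; big→ 40 00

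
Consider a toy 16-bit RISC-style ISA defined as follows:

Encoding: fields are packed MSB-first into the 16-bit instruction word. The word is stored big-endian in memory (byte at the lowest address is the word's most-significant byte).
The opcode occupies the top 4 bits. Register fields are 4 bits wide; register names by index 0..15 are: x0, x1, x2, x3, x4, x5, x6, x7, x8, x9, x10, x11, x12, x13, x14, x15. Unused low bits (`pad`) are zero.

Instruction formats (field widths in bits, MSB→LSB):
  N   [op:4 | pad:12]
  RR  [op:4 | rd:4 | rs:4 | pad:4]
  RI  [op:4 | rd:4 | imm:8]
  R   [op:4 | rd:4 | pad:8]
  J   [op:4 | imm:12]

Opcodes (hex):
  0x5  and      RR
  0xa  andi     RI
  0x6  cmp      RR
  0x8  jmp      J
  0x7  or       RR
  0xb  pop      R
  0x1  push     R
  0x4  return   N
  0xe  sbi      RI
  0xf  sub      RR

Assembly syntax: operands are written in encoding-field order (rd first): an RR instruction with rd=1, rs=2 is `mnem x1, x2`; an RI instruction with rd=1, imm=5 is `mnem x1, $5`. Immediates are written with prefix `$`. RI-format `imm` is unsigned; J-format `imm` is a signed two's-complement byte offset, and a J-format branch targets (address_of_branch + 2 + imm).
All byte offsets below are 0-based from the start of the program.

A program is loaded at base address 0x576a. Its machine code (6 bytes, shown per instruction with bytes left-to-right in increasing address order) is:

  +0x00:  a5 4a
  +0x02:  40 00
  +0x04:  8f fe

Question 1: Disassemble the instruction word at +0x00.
@+00  big-endian(a5 4a) = 0xa54a
  top 4b → 0xa → andi [RI]
  rd@[11:8]=0x5 ⇒ x5
  imm@[7:0]=0x4a ⇒ $74

andi x5, $74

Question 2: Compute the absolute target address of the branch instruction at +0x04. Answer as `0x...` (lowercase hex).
off 0x04: read 8f fe as big → 0x8ffe
  op=0x8ffe>>12=0x8 ⇒ jmp (J)
  imm@[11:0]=0xffe (s12→-2) ⇒ $-2
  target = base 0x576a + off 0x04 + 2 + imm -2 = 0x576e

0x576e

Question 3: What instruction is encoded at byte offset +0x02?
return

[02] 40 00 → 0x4000
  top 4b → 0x4 → return [N]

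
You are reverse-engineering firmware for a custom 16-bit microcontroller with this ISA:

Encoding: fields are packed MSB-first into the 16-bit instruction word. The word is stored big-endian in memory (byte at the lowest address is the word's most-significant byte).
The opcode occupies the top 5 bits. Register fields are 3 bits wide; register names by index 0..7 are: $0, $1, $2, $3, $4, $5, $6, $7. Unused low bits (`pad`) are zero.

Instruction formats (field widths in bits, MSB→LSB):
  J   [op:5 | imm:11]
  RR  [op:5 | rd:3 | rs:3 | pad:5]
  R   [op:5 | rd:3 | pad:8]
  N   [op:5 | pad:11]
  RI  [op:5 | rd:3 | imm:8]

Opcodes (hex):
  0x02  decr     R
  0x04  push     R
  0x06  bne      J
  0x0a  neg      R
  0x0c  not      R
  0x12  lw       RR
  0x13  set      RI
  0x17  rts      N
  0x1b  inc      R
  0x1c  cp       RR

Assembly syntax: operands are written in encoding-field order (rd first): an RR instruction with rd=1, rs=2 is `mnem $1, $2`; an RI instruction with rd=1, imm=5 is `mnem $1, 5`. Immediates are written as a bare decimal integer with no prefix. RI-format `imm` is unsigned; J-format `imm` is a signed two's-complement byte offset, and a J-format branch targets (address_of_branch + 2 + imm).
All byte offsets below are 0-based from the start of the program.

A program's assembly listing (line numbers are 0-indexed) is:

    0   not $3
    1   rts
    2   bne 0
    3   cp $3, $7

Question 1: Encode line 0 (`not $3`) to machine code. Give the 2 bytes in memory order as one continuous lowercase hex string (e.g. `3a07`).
6300

0. not fields op=0xc:5|rd=3:3|pad=0:8 → word 6300h → 63 00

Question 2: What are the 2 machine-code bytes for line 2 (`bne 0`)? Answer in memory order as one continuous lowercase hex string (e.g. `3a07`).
L2: bne op=0x6:5|imm=0:11 ⇒ 0x3000 ⇒ big 30 00

3000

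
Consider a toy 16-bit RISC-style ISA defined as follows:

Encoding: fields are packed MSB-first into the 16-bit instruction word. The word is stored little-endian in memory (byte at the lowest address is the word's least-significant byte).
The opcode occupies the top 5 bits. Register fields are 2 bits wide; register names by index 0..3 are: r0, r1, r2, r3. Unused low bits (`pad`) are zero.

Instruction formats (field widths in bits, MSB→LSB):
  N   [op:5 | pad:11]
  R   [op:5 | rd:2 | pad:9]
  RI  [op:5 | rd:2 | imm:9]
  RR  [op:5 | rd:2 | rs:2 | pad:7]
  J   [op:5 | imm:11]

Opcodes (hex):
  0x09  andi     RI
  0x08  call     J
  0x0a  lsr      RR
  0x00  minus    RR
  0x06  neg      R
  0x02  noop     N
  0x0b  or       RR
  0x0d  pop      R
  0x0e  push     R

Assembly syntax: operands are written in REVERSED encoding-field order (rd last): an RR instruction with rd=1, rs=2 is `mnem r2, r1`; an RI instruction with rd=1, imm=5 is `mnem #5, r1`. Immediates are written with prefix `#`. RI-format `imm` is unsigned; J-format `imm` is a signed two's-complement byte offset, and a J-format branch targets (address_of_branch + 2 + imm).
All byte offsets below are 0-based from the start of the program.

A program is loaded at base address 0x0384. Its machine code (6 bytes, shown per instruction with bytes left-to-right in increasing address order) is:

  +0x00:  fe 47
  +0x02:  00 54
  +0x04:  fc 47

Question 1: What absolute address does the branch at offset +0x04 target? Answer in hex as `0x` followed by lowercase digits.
[04] fc 47 → 0x47fc
  top 5b → 0x8 → call [J]
  imm@[10:0]=0x7fc (s11→-4) ⇒ #-4
  target = base 0x0384 + off 0x04 + 2 + imm -4 = 0x0386

0x0386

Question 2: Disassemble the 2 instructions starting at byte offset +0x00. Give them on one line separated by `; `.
+0x00: fe 47 ⇒ word 0x47fe (little)
  opcode bits[15:11]=0x8: call/J
  imm: (w>>0)&0x7ff=0x7fe (s11→-2) → #-2
+0x02: 00 54 ⇒ word 0x5400 (little)
  opcode bits[15:11]=0xa: lsr/RR
  rd: (w>>9)&0x3=0x2 → r2
  rs: (w>>7)&0x3=0x0 → r0

call #-2; lsr r0, r2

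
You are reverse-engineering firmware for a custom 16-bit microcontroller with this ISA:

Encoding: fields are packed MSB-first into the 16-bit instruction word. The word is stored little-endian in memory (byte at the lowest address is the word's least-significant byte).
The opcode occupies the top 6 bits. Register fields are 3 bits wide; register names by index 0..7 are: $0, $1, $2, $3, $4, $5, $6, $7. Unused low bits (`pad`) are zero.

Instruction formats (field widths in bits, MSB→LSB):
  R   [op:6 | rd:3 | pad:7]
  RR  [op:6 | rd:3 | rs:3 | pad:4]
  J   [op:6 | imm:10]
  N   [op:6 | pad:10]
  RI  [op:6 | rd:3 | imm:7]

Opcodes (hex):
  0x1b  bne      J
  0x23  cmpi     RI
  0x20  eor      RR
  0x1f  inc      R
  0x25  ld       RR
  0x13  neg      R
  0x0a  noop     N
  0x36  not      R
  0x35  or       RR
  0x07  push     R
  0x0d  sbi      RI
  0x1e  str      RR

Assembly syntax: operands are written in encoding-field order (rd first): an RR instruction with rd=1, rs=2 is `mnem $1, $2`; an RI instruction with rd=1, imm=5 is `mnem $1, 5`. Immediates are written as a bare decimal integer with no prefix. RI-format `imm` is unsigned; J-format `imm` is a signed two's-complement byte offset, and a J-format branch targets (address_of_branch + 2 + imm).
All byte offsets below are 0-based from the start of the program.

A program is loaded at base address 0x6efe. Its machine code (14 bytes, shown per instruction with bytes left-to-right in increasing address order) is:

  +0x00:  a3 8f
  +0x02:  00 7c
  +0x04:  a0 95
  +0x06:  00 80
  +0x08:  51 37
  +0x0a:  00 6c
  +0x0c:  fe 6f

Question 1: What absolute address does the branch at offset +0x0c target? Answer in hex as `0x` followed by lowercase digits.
off 0x0c: read fe 6f as little → 0x6ffe
  op=0x6ffe>>10=0x1b ⇒ bne (J)
  imm@[9:0]=0x3fe (s10→-2) ⇒ -2
  target = base 0x6efe + off 0x0c + 2 + imm -2 = 0x6f0a

0x6f0a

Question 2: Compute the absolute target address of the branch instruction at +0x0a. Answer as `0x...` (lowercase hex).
off 0x0a: read 00 6c as little → 0x6c00
  top 6b → 0x1b → bne [J]
  imm: (w>>0)&0x3ff=0x0 → 0
  target = base 0x6efe + off 0x0a + 2 + imm 0 = 0x6f0a

0x6f0a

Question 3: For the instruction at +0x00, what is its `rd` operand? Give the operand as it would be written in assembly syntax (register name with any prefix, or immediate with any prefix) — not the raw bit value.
$7

@+00  little-endian(a3 8f) = 0x8fa3
  opcode bits[15:10]=0x23: cmpi/RI
  [9:7] rd=7 = $7
  [6:0] imm=35 = 35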